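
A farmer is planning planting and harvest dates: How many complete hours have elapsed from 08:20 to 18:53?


Start: 08:20
End: 18:53
Hour difference: 18 - 8 = 10 hours
Minute difference: 53 - 20 = 33 minutes
Total minutes: 633
Complete hours: 633 / 60 = 10 (remainder 33)

10


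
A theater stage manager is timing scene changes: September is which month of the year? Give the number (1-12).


Calendar month order:
8. August
9. September <--
10. October
September is month number 9

9


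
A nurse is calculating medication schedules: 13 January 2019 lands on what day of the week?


Date: 2019-01-13
January 1, 2019 is a Tuesday
Day of year: 13
Offset from Jan 1: 12 days
12 mod 7 = 5
Result: Sunday

Sunday


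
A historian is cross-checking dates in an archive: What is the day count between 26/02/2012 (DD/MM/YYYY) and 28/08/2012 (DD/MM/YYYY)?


Start date: 2012-02-26
End date: 2012-08-28
Feb 2012: +4 days
Mar 2012: +31 days
Apr 2012: +30 days
... (4 more months)
Total: 184 days

184


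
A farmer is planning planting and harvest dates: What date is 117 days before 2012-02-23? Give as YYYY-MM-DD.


Start: 2012-02-23
Subtracting 117 days
Days already passed in February: 23
After going back through February: 94 more days to subtract
January 2012: 31 days, 63 remaining
December 2011: 31 days, 32 remaining
November 2011: 30 days, 2 remaining
October 2011 has 31 days, need 2
Result: 2011-10-29

2011-10-29


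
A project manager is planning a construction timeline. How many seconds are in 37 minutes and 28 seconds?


Minutes: 37
Extra seconds: 28
Seconds per minute: 60
Minutes to seconds: 37 x 60 = 2220
Total: 2220 + 28 = 2248

2248


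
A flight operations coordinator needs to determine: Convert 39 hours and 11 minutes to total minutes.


Hours: 39
Extra minutes: 11
Minutes per hour: 60
Hours to minutes: 39 x 60 = 2340
Total: 2340 + 11 = 2351

2351


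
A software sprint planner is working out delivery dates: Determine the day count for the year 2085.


Year: 2085
Check leap year rules:
Divisible by 4? No
2085 is not a leap year
Days: 365

365


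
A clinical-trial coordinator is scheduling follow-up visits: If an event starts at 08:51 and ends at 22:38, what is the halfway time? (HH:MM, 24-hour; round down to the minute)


Start time: 08:51 = 531 minutes from midnight
End time: 22:38 = 1358 minutes from midnight
Sum: 531 + 1358 = 1889
Midpoint: 1889 / 2 = 944 minutes
Convert: 944 / 60 = 15 hours, 44 minutes
Result: 15:44

15:44


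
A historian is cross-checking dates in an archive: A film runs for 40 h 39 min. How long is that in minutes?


Hours: 40
Minutes: 39
Convert hours to minutes: 40 x 60 = 2400
Add remaining minutes: 2400 + 39 = 2439

2439


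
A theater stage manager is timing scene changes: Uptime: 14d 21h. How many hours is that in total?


Days: 14
Extra hours: 21
Hours per day: 24
Days to hours: 14 x 24 = 336
Total: 336 + 21 = 357

357


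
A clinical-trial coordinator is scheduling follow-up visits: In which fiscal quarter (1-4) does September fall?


Month: September (month 9)
Q1: January-March (months 1-3)
Q2: April-June (months 4-6)
Q3: July-September (months 7-9)
Q4: October-December (months 10-12)
Month 9 falls in Q3

3


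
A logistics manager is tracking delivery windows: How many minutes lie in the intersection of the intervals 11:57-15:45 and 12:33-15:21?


Interval A: [717, 945] minutes from midnight
Interval B: [753, 921] minutes from midnight
Overlap start = max(717, 753) = 753
Overlap end = min(945, 921) = 921
Overlap = 921 - 753 = 168 minutes

168


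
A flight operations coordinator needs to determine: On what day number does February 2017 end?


Month: February
Year: 2017
2017 is not a leap year
February has 28 days
Total: 28 days

28


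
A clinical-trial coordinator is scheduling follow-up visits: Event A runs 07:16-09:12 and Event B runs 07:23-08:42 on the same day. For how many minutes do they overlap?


Interval A: [436, 552] minutes from midnight
Interval B: [443, 522] minutes from midnight
Overlap start = max(436, 443) = 443
Overlap end = min(552, 522) = 522
Overlap = 522 - 443 = 79 minutes

79


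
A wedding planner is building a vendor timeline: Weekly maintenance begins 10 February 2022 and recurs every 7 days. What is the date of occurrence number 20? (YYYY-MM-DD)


First occurrence: 2022-02-10 (occurrence 1)
Each occurrence is 7 days after the previous.
Occurrence 20 is 19 weeks after the first.
19 weeks = 133 days
2022-02-10 + 133 days = 2022-06-23

2022-06-23


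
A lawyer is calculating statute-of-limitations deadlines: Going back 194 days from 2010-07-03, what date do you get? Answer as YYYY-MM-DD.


Start: 2010-07-03
Subtracting 194 days
Days already passed in July: 3
After going back through July: 191 more days to subtract
June 2010: 30 days, 161 remaining
May 2010: 31 days, 130 remaining
April 2010: 30 days, 100 remaining
March 2010: 31 days, 69 remaining
Result: 2009-12-21

2009-12-21


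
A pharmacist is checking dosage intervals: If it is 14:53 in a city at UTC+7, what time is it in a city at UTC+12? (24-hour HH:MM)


Local time: 14:53 at UTC+7 (offset 7h)
Target zone: UTC+12 (offset 12h)
Difference: 12 - (7) = 5 hours
Calculation: 14 + (5) = 19
Result: 19:53

19:53


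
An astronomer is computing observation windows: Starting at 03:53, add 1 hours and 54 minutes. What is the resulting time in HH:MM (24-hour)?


Start time: 03:53
Adding: 1 hours 54 minutes
Minutes: 53 + 54 = 107
Minute overflow: 107 >= 60, so carry 1 hour, minutes = 47
Hours: 3 + 1 + 1 = 5
Result: 05:47

05:47


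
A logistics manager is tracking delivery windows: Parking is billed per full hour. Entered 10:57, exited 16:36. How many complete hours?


Start: 10:57
End: 16:36
Hour difference: 16 - 10 = 6 hours
Minute difference: 36 - 57 = -21 minutes
Total minutes: 339
Complete hours: 339 / 60 = 5 (remainder 39)

5


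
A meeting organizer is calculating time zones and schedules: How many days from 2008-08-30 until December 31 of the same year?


Start: August 30, 2008
End: December 31, 2008
Days left in August: 1
September: 30
October: 31
November: 30
December: 31
Sum of remaining months: 122
Total: 1 + 122 = 123

123


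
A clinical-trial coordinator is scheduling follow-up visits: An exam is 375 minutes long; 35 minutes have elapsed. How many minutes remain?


Total budget: 375 minutes
Time used: 35 minutes
Remaining: 375 - 35 = 340 minutes
Percent used: 9.3%
Percent remaining: 90.7%

340


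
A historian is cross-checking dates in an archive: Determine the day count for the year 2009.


Year: 2009
Check leap year rules:
Divisible by 4? No
2009 is not a leap year
Days: 365

365


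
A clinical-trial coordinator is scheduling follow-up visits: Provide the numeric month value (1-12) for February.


Calendar month order:
1. January
2. February <--
3. March
February is month number 2

2


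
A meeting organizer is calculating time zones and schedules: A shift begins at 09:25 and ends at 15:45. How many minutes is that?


Start time: 09:25 = 565 minutes from midnight
End time: 15:45 = 945 minutes from midnight
Difference: 945 - 565 = 380 minutes
That is 6 hours and 20 minutes

380


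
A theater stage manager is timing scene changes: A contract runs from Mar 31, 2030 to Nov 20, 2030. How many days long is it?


Start date: 2030-03-31
End date: 2030-11-20
Mar 2030: +1 days
Apr 2030: +30 days
May 2030: +31 days
... (6 more months)
Total: 234 days

234


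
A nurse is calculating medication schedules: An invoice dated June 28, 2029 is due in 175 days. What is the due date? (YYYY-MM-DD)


Start: 2029-06-28
Adding 175 days
Days remaining in June: 2
After June: 173 days still to add
July 2029: 31 days, 142 remaining
August 2029: 31 days, 111 remaining
September 2029: 30 days, 81 remaining
October 2029: 31 days, 50 remaining
Result: 2029-12-20

2029-12-20


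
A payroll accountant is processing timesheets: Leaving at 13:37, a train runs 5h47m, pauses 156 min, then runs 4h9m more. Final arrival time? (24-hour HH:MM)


Depart: 13:37
Leg 1: +347 min -> 19:24
Layover: +156 min -> 22:00
Leg 2: +249 min -> 02:09
Total travel: 752 minutes = 12h 32m
Arrival: 02:09

02:09


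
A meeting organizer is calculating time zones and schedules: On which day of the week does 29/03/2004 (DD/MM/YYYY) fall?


Date: 2004-03-29
January 1, 2004 is a Thursday
Day of year: 89
Offset from Jan 1: 88 days
88 mod 7 = 4
Result: Monday

Monday


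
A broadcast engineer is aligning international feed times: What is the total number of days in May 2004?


Month: May
Year: 2004
May is a 31-day month
Total: 31 days

31


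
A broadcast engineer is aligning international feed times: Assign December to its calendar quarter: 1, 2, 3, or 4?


Month: December (month 12)
Q1: January-March (months 1-3)
Q2: April-June (months 4-6)
Q3: July-September (months 7-9)
Q4: October-December (months 10-12)
Month 12 falls in Q4

4


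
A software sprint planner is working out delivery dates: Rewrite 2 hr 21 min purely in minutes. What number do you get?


Hours: 2
Extra minutes: 21
Minutes per hour: 60
Hours to minutes: 2 x 60 = 120
Total: 120 + 21 = 141

141


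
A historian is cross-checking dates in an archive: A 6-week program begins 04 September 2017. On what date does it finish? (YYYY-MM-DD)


Start: 2017-09-04
Weeks to add: 6
Convert to days: 6 x 7 = 42 days
Add 42 days to 2017-09-04
Result: 2017-10-16

2017-10-16


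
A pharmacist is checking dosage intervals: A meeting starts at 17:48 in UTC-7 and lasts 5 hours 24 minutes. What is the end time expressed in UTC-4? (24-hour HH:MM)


Start: 17:48 in UTC-7
Step 1 - add duration:
  minutes: 48 + 24 = 72 (carry 1h)
  hours: 17 + 5 + 1 = 23
  end in UTC-7: 23:12
Step 2 - convert UTC-7 -> UTC-4:
  offset difference: -4 - (-7) = 3 hours
  23 + (3) = 26 -> mod 24 = 2
Result: 02:12 in UTC-4

02:12


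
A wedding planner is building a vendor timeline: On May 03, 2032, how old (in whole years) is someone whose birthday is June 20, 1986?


Birth: 1986-06-20
Reference: 2032-05-03
Year difference: 2032 - 1986 = 46
Has birthday (06-20) occurred by 05-03? No
Birthday not yet reached this year -> subtract 1
Age in full years: 45

45


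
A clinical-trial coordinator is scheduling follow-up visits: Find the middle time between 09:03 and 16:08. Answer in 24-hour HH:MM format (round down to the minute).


Start time: 09:03 = 543 minutes from midnight
End time: 16:08 = 968 minutes from midnight
Sum: 543 + 968 = 1511
Midpoint: 1511 / 2 = 755 minutes
Convert: 755 / 60 = 12 hours, 35 minutes
Result: 12:35

12:35


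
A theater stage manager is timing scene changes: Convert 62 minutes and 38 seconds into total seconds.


Minutes: 62
Seconds: 38
Convert minutes to seconds: 62 x 60 = 3720
Add remaining seconds: 3720 + 38 = 3758

3758


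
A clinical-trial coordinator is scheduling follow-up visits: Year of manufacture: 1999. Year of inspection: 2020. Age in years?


Birth year: 1999
Current year: 2020
Age = current year - birth year
Age = 2020 - 1999 = 21

21


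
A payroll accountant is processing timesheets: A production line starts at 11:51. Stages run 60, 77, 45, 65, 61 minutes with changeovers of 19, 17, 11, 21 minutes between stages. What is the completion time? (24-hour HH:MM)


Start: 11:51 = 711 min from midnight
  after task 1 (60 min): 12:51
  after break (19 min): 13:10
  after task 2 (77 min): 14:27
  after break (17 min): 14:44
  after task 3 (45 min): 15:29
  after break (11 min): 15:40
  after task 4 (65 min): 16:45
  after break (21 min): 17:06
  after task 5 (61 min): 18:07
Total elapsed: 376 minutes
End time: 18:07

18:07


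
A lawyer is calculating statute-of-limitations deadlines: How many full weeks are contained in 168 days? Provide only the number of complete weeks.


Total days: 168
Days per week: 7
Division: 168 / 7 = 24 remainder 0
Complete weeks: 24
Remaining days: 0

24


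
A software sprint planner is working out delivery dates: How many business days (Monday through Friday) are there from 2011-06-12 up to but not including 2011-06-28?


Start: 2011-06-12 (Sunday)
End (exclusive): 2011-06-28 (Tuesday)
Total calendar days: 16
Full weeks: 16 // 7 = 2 -> 10 weekdays
Remaining 2 days starting on Sunday:
  Sun(-), Mon(w) -> 1 weekdays
Total business days: 10 + 1 = 11

11


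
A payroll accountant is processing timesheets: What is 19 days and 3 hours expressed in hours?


Days: 19
Extra hours: 3
Hours per day: 24
Days to hours: 19 x 24 = 456
Total: 456 + 3 = 459

459


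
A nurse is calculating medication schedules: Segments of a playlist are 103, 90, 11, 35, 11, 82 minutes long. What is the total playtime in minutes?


Durations: 103, 90, 11, 35, 11, 82
Running sum: 103
+ 90 = 193
+ 11 = 204
+ 35 = 239
+ 11 = 250
+ 82 = 332
Total duration: 332 minutes
That is 5 hours and 32 minutes

332


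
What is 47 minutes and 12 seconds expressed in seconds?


Minutes: 47
Extra seconds: 12
Seconds per minute: 60
Minutes to seconds: 47 x 60 = 2820
Total: 2820 + 12 = 2832

2832


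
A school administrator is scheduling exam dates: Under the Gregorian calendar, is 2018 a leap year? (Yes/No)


Year: 2018
Divisible by 4? 2018 / 4 = 504.5 -> No
Not divisible by 4, so NOT a leap year

No


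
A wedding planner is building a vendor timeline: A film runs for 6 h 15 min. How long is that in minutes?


Hours: 6
Minutes: 15
Convert hours to minutes: 6 x 60 = 360
Add remaining minutes: 360 + 15 = 375

375


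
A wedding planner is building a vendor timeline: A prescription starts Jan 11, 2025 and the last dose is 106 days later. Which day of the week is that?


Start: 2025-01-11 (Saturday)
Step 1 - find target date: add 106 days
  2025-01-11 + 106 days = 2025-04-27
Step 2 - day of week:
  106 mod 7 = 1
  Saturday + 1 days -> Sunday
Result: Sunday (2025-04-27)

Sunday


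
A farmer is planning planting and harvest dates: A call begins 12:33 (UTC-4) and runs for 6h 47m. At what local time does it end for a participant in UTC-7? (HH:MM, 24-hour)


Start: 12:33 in UTC-4
Step 1 - add duration:
  minutes: 33 + 47 = 80 (carry 1h)
  hours: 12 + 6 + 1 = 19
  end in UTC-4: 19:20
Step 2 - convert UTC-4 -> UTC-7:
  offset difference: -7 - (-4) = -3 hours
  19 + (-3) = 16 -> mod 24 = 16
Result: 16:20 in UTC-7

16:20


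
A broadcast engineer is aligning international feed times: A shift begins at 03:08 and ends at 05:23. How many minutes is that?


Start time: 03:08 = 188 minutes from midnight
End time: 05:23 = 323 minutes from midnight
Difference: 323 - 188 = 135 minutes
That is 2 hours and 15 minutes

135


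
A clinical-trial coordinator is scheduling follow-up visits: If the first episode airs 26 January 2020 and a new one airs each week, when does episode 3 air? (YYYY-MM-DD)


First occurrence: 2020-01-26 (occurrence 1)
Each occurrence is 7 days after the previous.
Occurrence 3 is 2 weeks after the first.
2 weeks = 14 days
2020-01-26 + 14 days = 2020-02-09

2020-02-09


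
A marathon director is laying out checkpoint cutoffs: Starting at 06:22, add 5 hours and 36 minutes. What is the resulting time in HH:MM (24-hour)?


Start time: 06:22
Adding: 5 hours 36 minutes
Minutes: 22 + 36 = 58
Hours: 6 + 5 + 0 = 11
Result: 11:58

11:58


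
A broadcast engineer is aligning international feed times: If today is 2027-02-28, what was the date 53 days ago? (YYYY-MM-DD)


Start: 2027-02-28
Subtracting 53 days
Days already passed in February: 28
After going back through February: 25 more days to subtract
January 2027 has 31 days, need 25
Result: 2027-01-06

2027-01-06


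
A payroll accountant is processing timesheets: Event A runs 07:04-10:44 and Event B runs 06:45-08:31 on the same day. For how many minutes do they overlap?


Interval A: [424, 644] minutes from midnight
Interval B: [405, 511] minutes from midnight
Overlap start = max(424, 405) = 424
Overlap end = min(644, 511) = 511
Overlap = 511 - 424 = 87 minutes

87


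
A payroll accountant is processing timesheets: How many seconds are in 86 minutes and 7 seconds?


Minutes: 86
Seconds: 7
Convert minutes to seconds: 86 x 60 = 5160
Add remaining seconds: 5160 + 7 = 5167

5167


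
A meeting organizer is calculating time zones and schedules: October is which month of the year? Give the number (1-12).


Calendar month order:
9. September
10. October <--
11. November
October is month number 10

10


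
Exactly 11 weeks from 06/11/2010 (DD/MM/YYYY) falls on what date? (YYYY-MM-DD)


Start: 2010-11-06
Weeks to add: 11
Convert to days: 11 x 7 = 77 days
Add 77 days to 2010-11-06
Result: 2011-01-22

2011-01-22


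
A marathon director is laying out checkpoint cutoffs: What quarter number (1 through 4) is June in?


Month: June (month 6)
Q1: January-March (months 1-3)
Q2: April-June (months 4-6)
Q3: July-September (months 7-9)
Q4: October-December (months 10-12)
Month 6 falls in Q2

2


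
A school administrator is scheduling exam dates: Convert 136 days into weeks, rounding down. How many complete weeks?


Total days: 136
Days per week: 7
Division: 136 / 7 = 19 remainder 3
Complete weeks: 19
Remaining days: 3

19


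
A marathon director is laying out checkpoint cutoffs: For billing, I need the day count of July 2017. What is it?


Month: July
Year: 2017
July is a 31-day month
Total: 31 days

31


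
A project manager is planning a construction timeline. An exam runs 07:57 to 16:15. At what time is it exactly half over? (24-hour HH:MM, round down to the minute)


Start time: 07:57 = 477 minutes from midnight
End time: 16:15 = 975 minutes from midnight
Sum: 477 + 975 = 1452
Midpoint: 1452 / 2 = 726 minutes
Convert: 726 / 60 = 12 hours, 6 minutes
Result: 12:06

12:06


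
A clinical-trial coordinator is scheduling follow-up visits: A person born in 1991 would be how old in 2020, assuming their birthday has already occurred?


Birth year: 1991
Current year: 2020
Age = current year - birth year
Age = 2020 - 1991 = 29

29


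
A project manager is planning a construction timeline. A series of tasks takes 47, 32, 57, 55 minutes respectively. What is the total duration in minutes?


Durations: 47, 32, 57, 55
Running sum: 47
+ 32 = 79
+ 57 = 136
+ 55 = 191
Total duration: 191 minutes
That is 3 hours and 11 minutes

191


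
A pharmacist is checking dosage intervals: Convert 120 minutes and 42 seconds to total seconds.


Minutes: 120
Extra seconds: 42
Seconds per minute: 60
Minutes to seconds: 120 x 60 = 7200
Total: 7200 + 42 = 7242

7242


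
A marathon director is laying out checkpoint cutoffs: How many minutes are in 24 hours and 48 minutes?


Hours: 24
Extra minutes: 48
Minutes per hour: 60
Hours to minutes: 24 x 60 = 1440
Total: 1440 + 48 = 1488

1488


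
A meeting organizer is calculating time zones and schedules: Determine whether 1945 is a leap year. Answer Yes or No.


Year: 1945
Divisible by 4? 1945 / 4 = 486.25 -> No
Not divisible by 4, so NOT a leap year

No


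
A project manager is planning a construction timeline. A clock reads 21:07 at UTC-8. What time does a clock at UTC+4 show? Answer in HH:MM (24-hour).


Local time: 21:07 at UTC-8 (offset -8h)
Target zone: UTC+4 (offset 4h)
Difference: 4 - (-8) = 12 hours
Calculation: 21 + (12) = 33
Wraparound: (33) mod 24 = 9
Result: 09:07

09:07


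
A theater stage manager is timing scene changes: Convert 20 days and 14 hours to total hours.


Days: 20
Extra hours: 14
Hours per day: 24
Days to hours: 20 x 24 = 480
Total: 480 + 14 = 494

494


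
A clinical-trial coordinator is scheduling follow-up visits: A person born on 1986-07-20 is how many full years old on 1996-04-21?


Birth: 1986-07-20
Reference: 1996-04-21
Year difference: 1996 - 1986 = 10
Has birthday (07-20) occurred by 04-21? No
Birthday not yet reached this year -> subtract 1
Age in full years: 9

9


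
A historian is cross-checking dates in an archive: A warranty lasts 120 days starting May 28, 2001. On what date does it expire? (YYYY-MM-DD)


Start: 2001-05-28
Adding 120 days
Days remaining in May: 3
After May: 117 days still to add
June 2001: 30 days, 87 remaining
July 2001: 31 days, 56 remaining
August 2001: 31 days, 25 remaining
September 2001 has 30 days, need 25
Result: 2001-09-25

2001-09-25


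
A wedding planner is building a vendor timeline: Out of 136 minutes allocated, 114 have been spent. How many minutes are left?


Total budget: 136 minutes
Time used: 114 minutes
Remaining: 136 - 114 = 22 minutes
Percent used: 83.8%
Percent remaining: 16.2%

22


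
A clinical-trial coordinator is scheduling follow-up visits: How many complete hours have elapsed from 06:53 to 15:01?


Start: 06:53
End: 15:01
Hour difference: 15 - 6 = 9 hours
Minute difference: 1 - 53 = -52 minutes
Total minutes: 488
Complete hours: 488 / 60 = 8 (remainder 8)

8


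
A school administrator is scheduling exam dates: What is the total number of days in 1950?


Year: 1950
Check leap year rules:
Divisible by 4? No
1950 is not a leap year
Days: 365

365


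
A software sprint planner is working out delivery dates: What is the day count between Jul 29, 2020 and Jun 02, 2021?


Start date: 2020-07-29
End date: 2021-06-02
Jul 2020: +3 days
Aug 2020: +31 days
Sep 2020: +30 days
... (9 more months)
Total: 308 days

308


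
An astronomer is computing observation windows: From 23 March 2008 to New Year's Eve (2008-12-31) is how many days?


Start: March 23, 2008
End: December 31, 2008
Days left in March: 8
April: 30
May: 31
June: 30
July: 31
... plus remaining months
Sum of remaining months: 275
Total: 8 + 275 = 283

283


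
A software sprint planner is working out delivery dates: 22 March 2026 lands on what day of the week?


Date: 2026-03-22
January 1, 2026 is a Thursday
Day of year: 81
Offset from Jan 1: 80 days
80 mod 7 = 3
Result: Sunday

Sunday


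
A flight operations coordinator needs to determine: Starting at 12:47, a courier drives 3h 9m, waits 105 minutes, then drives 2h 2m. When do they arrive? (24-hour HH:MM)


Depart: 12:47
Leg 1: +189 min -> 15:56
Layover: +105 min -> 17:41
Leg 2: +122 min -> 19:43
Total travel: 416 minutes = 6h 56m
Arrival: 19:43

19:43


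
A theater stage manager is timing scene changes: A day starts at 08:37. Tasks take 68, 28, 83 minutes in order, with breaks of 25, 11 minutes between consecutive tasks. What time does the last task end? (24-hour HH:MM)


Start: 08:37 = 517 min from midnight
  after task 1 (68 min): 09:45
  after break (25 min): 10:10
  after task 2 (28 min): 10:38
  after break (11 min): 10:49
  after task 3 (83 min): 12:12
Total elapsed: 215 minutes
End time: 12:12

12:12


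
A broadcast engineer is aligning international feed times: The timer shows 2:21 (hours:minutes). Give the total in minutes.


Hours: 2
Minutes: 21
Convert hours to minutes: 2 x 60 = 120
Add remaining minutes: 120 + 21 = 141

141


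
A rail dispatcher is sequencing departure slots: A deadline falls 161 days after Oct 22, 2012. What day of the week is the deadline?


Start: 2012-10-22 (Monday)
Step 1 - find target date: add 161 days
  2012-10-22 + 161 days = 2013-04-01
Step 2 - day of week:
  161 mod 7 = 0
  Monday + 0 days -> Monday
Result: Monday (2013-04-01)

Monday


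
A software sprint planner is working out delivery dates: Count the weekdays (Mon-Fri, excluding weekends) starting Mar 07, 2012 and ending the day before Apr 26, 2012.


Start: 2012-03-07 (Wednesday)
End (exclusive): 2012-04-26 (Thursday)
Total calendar days: 50
Full weeks: 50 // 7 = 7 -> 35 weekdays
Remaining 1 days starting on Wednesday:
  Wed(w) -> 1 weekdays
Total business days: 35 + 1 = 36

36


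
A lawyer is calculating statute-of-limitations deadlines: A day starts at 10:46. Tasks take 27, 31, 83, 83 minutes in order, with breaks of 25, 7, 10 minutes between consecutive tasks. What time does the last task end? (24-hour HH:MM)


Start: 10:46 = 646 min from midnight
  after task 1 (27 min): 11:13
  after break (25 min): 11:38
  after task 2 (31 min): 12:09
  after break (7 min): 12:16
  after task 3 (83 min): 13:39
  after break (10 min): 13:49
  after task 4 (83 min): 15:12
Total elapsed: 266 minutes
End time: 15:12

15:12


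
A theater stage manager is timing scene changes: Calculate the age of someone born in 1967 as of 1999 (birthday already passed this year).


Birth year: 1967
Current year: 1999
Age = current year - birth year
Age = 1999 - 1967 = 32

32


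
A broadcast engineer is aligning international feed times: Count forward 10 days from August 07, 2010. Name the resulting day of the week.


Start: 2010-08-07 (Saturday)
Step 1 - find target date: add 10 days
  2010-08-07 + 10 days = 2010-08-17
Step 2 - day of week:
  10 mod 7 = 3
  Saturday + 3 days -> Tuesday
Result: Tuesday (2010-08-17)

Tuesday


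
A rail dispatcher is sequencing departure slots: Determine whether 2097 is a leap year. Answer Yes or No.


Year: 2097
Divisible by 4? 2097 / 4 = 524.25 -> No
Not divisible by 4, so NOT a leap year

No


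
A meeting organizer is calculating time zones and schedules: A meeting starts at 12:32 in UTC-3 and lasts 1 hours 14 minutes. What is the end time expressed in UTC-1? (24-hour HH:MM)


Start: 12:32 in UTC-3
Step 1 - add duration:
  minutes: 32 + 14 = 46
  hours: 12 + 1 + 0 = 13
  end in UTC-3: 13:46
Step 2 - convert UTC-3 -> UTC-1:
  offset difference: -1 - (-3) = 2 hours
  13 + (2) = 15 -> mod 24 = 15
Result: 15:46 in UTC-1

15:46


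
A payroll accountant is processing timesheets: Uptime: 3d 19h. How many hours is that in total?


Days: 3
Extra hours: 19
Hours per day: 24
Days to hours: 3 x 24 = 72
Total: 72 + 19 = 91

91


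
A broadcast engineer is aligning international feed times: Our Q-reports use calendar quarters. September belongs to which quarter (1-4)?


Month: September (month 9)
Q1: January-March (months 1-3)
Q2: April-June (months 4-6)
Q3: July-September (months 7-9)
Q4: October-December (months 10-12)
Month 9 falls in Q3

3


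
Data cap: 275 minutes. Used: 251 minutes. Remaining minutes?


Total budget: 275 minutes
Time used: 251 minutes
Remaining: 275 - 251 = 24 minutes
Percent used: 91.3%
Percent remaining: 8.7%

24


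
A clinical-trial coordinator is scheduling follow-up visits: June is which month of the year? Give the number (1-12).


Calendar month order:
5. May
6. June <--
7. July
June is month number 6

6


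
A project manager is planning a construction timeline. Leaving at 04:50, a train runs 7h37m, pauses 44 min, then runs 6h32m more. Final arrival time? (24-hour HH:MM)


Depart: 04:50
Leg 1: +457 min -> 12:27
Layover: +44 min -> 13:11
Leg 2: +392 min -> 19:43
Total travel: 893 minutes = 14h 53m
Arrival: 19:43

19:43


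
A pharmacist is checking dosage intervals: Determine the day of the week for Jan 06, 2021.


Date: 2021-01-06
January 1, 2021 is a Friday
Day of year: 6
Offset from Jan 1: 5 days
5 mod 7 = 5
Result: Wednesday

Wednesday


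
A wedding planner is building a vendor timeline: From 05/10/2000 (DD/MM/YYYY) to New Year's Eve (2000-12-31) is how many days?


Start: October 05, 2000
End: December 31, 2000
Days left in October: 26
November: 30
December: 31
Sum of remaining months: 61
Total: 26 + 61 = 87

87


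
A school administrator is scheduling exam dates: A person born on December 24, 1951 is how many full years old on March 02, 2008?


Birth: 1951-12-24
Reference: 2008-03-02
Year difference: 2008 - 1951 = 57
Has birthday (12-24) occurred by 03-02? No
Birthday not yet reached this year -> subtract 1
Age in full years: 56

56


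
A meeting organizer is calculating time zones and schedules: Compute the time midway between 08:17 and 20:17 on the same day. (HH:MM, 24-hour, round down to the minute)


Start time: 08:17 = 497 minutes from midnight
End time: 20:17 = 1217 minutes from midnight
Sum: 497 + 1217 = 1714
Midpoint: 1714 / 2 = 857 minutes
Convert: 857 / 60 = 14 hours, 17 minutes
Result: 14:17

14:17


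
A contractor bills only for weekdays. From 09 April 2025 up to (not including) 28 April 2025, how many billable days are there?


Start: 2025-04-09 (Wednesday)
End (exclusive): 2025-04-28 (Monday)
Total calendar days: 19
Full weeks: 19 // 7 = 2 -> 10 weekdays
Remaining 5 days starting on Wednesday:
  Wed(w), Thu(w), Fri(w), Sat(-), Sun(-) -> 3 weekdays
Total business days: 10 + 3 = 13

13


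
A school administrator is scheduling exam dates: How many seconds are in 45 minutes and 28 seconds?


Minutes: 45
Extra seconds: 28
Seconds per minute: 60
Minutes to seconds: 45 x 60 = 2700
Total: 2700 + 28 = 2728

2728


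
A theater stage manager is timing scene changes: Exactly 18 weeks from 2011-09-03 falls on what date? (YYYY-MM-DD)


Start: 2011-09-03
Weeks to add: 18
Convert to days: 18 x 7 = 126 days
Add 126 days to 2011-09-03
Result: 2012-01-07

2012-01-07


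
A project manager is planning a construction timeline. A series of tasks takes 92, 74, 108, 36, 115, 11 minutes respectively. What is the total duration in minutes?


Durations: 92, 74, 108, 36, 115, 11
Running sum: 92
+ 74 = 166
+ 108 = 274
+ 36 = 310
+ 115 = 425
+ 11 = 436
Total duration: 436 minutes
That is 7 hours and 16 minutes

436


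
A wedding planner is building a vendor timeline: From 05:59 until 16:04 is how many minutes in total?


Start time: 05:59 = 359 minutes from midnight
End time: 16:04 = 964 minutes from midnight
Difference: 964 - 359 = 605 minutes
That is 10 hours and 5 minutes

605


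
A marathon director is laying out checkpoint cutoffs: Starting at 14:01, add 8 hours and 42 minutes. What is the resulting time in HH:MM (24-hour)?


Start time: 14:01
Adding: 8 hours 42 minutes
Minutes: 1 + 42 = 43
Hours: 14 + 8 + 0 = 22
Result: 22:43

22:43


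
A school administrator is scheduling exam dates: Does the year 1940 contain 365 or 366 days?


Year: 1940
Check leap year rules:
Divisible by 4? Yes
Divisible by 100? No
1940 is a leap year
Days: 366

366


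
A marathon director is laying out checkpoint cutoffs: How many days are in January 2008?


Month: January
Year: 2008
January is a 31-day month
Total: 31 days

31


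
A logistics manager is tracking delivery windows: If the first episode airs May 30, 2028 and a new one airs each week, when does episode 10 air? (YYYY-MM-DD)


First occurrence: 2028-05-30 (occurrence 1)
Each occurrence is 7 days after the previous.
Occurrence 10 is 9 weeks after the first.
9 weeks = 63 days
2028-05-30 + 63 days = 2028-08-01

2028-08-01


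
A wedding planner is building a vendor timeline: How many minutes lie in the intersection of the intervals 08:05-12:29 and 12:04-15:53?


Interval A: [485, 749] minutes from midnight
Interval B: [724, 953] minutes from midnight
Overlap start = max(485, 724) = 724
Overlap end = min(749, 953) = 749
Overlap = 749 - 724 = 25 minutes

25


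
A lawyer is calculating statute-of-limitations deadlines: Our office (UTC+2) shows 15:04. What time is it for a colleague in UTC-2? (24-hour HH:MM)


Local time: 15:04 at UTC+2 (offset 2h)
Target zone: UTC-2 (offset -2h)
Difference: -2 - (2) = -4 hours
Calculation: 15 + (-4) = 11
Result: 11:04

11:04


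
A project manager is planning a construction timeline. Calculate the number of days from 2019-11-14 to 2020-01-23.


Start date: 2019-11-14
End date: 2020-01-23
Nov 2019: +17 days
Dec 2019: +31 days
Jan 2020: +22 days
Total: 70 days

70


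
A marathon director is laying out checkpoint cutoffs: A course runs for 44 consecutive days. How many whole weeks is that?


Total days: 44
Days per week: 7
Division: 44 / 7 = 6 remainder 2
Complete weeks: 6
Remaining days: 2

6


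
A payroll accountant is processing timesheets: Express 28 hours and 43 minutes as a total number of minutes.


Hours: 28
Extra minutes: 43
Minutes per hour: 60
Hours to minutes: 28 x 60 = 1680
Total: 1680 + 43 = 1723

1723


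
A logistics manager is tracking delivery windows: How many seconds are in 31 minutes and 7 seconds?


Minutes: 31
Seconds: 7
Convert minutes to seconds: 31 x 60 = 1860
Add remaining seconds: 1860 + 7 = 1867

1867


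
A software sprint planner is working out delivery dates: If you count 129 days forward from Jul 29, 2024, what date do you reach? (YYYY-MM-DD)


Start: 2024-07-29
Adding 129 days
Days remaining in July: 2
After July: 127 days still to add
August 2024: 31 days, 96 remaining
September 2024: 30 days, 66 remaining
October 2024: 31 days, 35 remaining
November 2024: 30 days, 5 remaining
Result: 2024-12-05

2024-12-05


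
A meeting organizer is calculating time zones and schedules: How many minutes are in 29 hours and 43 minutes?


Hours: 29
Minutes: 43
Convert hours to minutes: 29 x 60 = 1740
Add remaining minutes: 1740 + 43 = 1783

1783


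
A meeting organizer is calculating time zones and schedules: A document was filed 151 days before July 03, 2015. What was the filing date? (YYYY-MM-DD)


Start: 2015-07-03
Subtracting 151 days
Days already passed in July: 3
After going back through July: 148 more days to subtract
June 2015: 30 days, 118 remaining
May 2015: 31 days, 87 remaining
April 2015: 30 days, 57 remaining
March 2015: 31 days, 26 remaining
Result: 2015-02-02

2015-02-02


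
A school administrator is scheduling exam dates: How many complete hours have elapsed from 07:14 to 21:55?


Start: 07:14
End: 21:55
Hour difference: 21 - 7 = 14 hours
Minute difference: 55 - 14 = 41 minutes
Total minutes: 881
Complete hours: 881 / 60 = 14 (remainder 41)

14


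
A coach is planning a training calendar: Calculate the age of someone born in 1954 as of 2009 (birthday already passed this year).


Birth year: 1954
Current year: 2009
Age = current year - birth year
Age = 2009 - 1954 = 55

55


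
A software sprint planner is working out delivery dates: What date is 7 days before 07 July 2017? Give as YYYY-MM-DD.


Start: 2017-07-07
Subtracting 7 days
Days already passed in July: 7
Result: 2017-06-30

2017-06-30


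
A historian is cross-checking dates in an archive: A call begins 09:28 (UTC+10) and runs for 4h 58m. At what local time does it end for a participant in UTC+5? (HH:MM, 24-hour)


Start: 09:28 in UTC+10
Step 1 - add duration:
  minutes: 28 + 58 = 86 (carry 1h)
  hours: 9 + 4 + 1 = 14
  end in UTC+10: 14:26
Step 2 - convert UTC+10 -> UTC+5:
  offset difference: 5 - (10) = -5 hours
  14 + (-5) = 9 -> mod 24 = 9
Result: 09:26 in UTC+5

09:26


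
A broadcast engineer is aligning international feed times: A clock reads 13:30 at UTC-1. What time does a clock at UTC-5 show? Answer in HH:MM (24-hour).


Local time: 13:30 at UTC-1 (offset -1h)
Target zone: UTC-5 (offset -5h)
Difference: -5 - (-1) = -4 hours
Calculation: 13 + (-4) = 9
Result: 09:30

09:30


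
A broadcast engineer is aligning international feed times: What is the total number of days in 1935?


Year: 1935
Check leap year rules:
Divisible by 4? No
1935 is not a leap year
Days: 365

365


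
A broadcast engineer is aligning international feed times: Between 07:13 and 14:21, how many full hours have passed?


Start: 07:13
End: 14:21
Hour difference: 14 - 7 = 7 hours
Minute difference: 21 - 13 = 8 minutes
Total minutes: 428
Complete hours: 428 / 60 = 7 (remainder 8)

7


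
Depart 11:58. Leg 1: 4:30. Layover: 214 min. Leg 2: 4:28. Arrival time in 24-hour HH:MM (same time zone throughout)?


Depart: 11:58
Leg 1: +270 min -> 16:28
Layover: +214 min -> 20:02
Leg 2: +268 min -> 00:30
Total travel: 752 minutes = 12h 32m
Arrival: 00:30

00:30


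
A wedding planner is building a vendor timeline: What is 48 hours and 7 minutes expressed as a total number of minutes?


Hours: 48
Minutes: 7
Convert hours to minutes: 48 x 60 = 2880
Add remaining minutes: 2880 + 7 = 2887

2887


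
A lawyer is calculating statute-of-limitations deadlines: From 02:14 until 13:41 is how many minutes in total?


Start time: 02:14 = 134 minutes from midnight
End time: 13:41 = 821 minutes from midnight
Difference: 821 - 134 = 687 minutes
That is 11 hours and 27 minutes

687


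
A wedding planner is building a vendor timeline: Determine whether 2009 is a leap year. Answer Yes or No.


Year: 2009
Divisible by 4? 2009 / 4 = 502.25 -> No
Not divisible by 4, so NOT a leap year

No


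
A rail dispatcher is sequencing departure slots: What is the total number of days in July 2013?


Month: July
Year: 2013
July is a 31-day month
Total: 31 days

31


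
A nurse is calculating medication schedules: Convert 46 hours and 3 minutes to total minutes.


Hours: 46
Extra minutes: 3
Minutes per hour: 60
Hours to minutes: 46 x 60 = 2760
Total: 2760 + 3 = 2763

2763


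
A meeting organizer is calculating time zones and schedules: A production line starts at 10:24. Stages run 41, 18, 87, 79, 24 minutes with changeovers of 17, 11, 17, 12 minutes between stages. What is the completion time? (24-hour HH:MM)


Start: 10:24 = 624 min from midnight
  after task 1 (41 min): 11:05
  after break (17 min): 11:22
  after task 2 (18 min): 11:40
  after break (11 min): 11:51
  after task 3 (87 min): 13:18
  after break (17 min): 13:35
  after task 4 (79 min): 14:54
  after break (12 min): 15:06
  after task 5 (24 min): 15:30
Total elapsed: 306 minutes
End time: 15:30

15:30


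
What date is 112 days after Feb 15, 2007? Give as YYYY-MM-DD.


Start: 2007-02-15
Adding 112 days
Days remaining in February: 13
After February: 99 days still to add
March 2007: 31 days, 68 remaining
April 2007: 30 days, 38 remaining
May 2007: 31 days, 7 remaining
June 2007 has 30 days, need 7
Result: 2007-06-07

2007-06-07


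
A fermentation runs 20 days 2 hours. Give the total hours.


Days: 20
Extra hours: 2
Hours per day: 24
Days to hours: 20 x 24 = 480
Total: 480 + 2 = 482

482


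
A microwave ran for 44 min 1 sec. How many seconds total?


Minutes: 44
Extra seconds: 1
Seconds per minute: 60
Minutes to seconds: 44 x 60 = 2640
Total: 2640 + 1 = 2641

2641


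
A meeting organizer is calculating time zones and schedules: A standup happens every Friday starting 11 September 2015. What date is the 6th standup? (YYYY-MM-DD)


First occurrence: 2015-09-11 (occurrence 1)
Each occurrence is 7 days after the previous.
Occurrence 6 is 5 weeks after the first.
5 weeks = 35 days
2015-09-11 + 35 days = 2015-10-16

2015-10-16


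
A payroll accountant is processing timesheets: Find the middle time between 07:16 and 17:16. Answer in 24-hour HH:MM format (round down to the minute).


Start time: 07:16 = 436 minutes from midnight
End time: 17:16 = 1036 minutes from midnight
Sum: 436 + 1036 = 1472
Midpoint: 1472 / 2 = 736 minutes
Convert: 736 / 60 = 12 hours, 16 minutes
Result: 12:16

12:16


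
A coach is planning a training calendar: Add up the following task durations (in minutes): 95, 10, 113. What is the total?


Durations: 95, 10, 113
Running sum: 95
+ 10 = 105
+ 113 = 218
Total duration: 218 minutes
That is 3 hours and 38 minutes

218


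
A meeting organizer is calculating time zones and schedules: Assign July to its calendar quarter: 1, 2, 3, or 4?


Month: July (month 7)
Q1: January-March (months 1-3)
Q2: April-June (months 4-6)
Q3: July-September (months 7-9)
Q4: October-December (months 10-12)
Month 7 falls in Q3

3


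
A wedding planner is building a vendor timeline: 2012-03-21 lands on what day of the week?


Date: 2012-03-21
January 1, 2012 is a Sunday
Day of year: 81
Offset from Jan 1: 80 days
80 mod 7 = 3
Result: Wednesday

Wednesday


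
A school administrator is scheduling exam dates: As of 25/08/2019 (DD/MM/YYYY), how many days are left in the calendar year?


Start: August 25, 2019
End: December 31, 2019
Days left in August: 6
September: 30
October: 31
November: 30
December: 31
Sum of remaining months: 122
Total: 6 + 122 = 128

128


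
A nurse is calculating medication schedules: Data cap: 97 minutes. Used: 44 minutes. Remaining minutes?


Total budget: 97 minutes
Time used: 44 minutes
Remaining: 97 - 44 = 53 minutes
Percent used: 45.4%
Percent remaining: 54.6%

53
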